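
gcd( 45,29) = 1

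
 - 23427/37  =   -634 + 31/37=- 633.16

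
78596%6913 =2553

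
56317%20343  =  15631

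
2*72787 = 145574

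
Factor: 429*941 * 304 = 2^4*3^1*11^1 *13^1*19^1*941^1  =  122721456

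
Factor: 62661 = 3^1*20887^1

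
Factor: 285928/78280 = 347/95 = 5^( - 1 )*19^( - 1)*347^1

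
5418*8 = 43344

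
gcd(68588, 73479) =1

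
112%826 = 112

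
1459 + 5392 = 6851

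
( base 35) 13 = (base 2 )100110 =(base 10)38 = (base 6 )102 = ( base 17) 24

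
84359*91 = 7676669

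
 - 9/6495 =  - 3/2165 = - 0.00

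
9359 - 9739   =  -380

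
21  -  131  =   - 110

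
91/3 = 91/3 = 30.33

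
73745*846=62388270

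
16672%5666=5340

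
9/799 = 9/799 = 0.01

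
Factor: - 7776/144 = - 2^1*3^3 = - 54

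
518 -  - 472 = 990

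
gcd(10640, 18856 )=8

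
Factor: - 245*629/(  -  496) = 2^(-4) * 5^1 *7^2*17^1*31^(-1)*37^1 = 154105/496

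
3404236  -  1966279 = 1437957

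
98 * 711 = 69678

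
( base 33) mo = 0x2EE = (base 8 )1356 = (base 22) 1C2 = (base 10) 750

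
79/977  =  79/977= 0.08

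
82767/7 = 82767/7 = 11823.86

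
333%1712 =333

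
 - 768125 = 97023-865148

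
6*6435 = 38610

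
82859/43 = 1926+41/43=1926.95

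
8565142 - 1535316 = 7029826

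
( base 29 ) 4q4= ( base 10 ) 4122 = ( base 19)b7i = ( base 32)40q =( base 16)101a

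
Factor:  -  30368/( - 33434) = 208/229 = 2^4*13^1*229^(-1)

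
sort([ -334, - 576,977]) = [-576,-334,977]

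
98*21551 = 2111998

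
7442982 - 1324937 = 6118045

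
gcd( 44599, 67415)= 1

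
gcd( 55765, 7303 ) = 1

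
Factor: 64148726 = 2^1*151^1 * 311^1*683^1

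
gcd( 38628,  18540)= 36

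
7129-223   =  6906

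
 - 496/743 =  - 1  +  247/743 = - 0.67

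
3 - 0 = 3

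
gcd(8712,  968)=968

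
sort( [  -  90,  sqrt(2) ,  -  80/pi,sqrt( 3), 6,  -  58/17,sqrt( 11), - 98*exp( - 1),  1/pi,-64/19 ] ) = [- 90, - 98*exp( - 1),-80/pi ,- 58/17, - 64/19, 1/pi , sqrt(2 ), sqrt( 3), sqrt( 11),6] 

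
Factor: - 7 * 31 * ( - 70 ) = 15190 = 2^1*5^1*7^2*31^1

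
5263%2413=437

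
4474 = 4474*1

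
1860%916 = 28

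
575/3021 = 575/3021 = 0.19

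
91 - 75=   16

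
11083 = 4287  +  6796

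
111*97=10767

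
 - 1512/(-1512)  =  1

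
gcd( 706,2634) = 2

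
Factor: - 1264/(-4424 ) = 2/7  =  2^1*7^ ( - 1)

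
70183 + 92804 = 162987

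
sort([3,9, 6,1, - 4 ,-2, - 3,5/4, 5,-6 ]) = [ -6, - 4, - 3, - 2, 1,5/4,3,5, 6, 9] 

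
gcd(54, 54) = 54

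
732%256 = 220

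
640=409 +231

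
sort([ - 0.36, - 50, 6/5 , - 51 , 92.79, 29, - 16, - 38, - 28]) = [ -51, - 50,-38, - 28,  -  16 , - 0.36,  6/5, 29, 92.79 ]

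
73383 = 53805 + 19578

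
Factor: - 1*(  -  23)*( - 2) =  - 46 = -2^1*23^1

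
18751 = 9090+9661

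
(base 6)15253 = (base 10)2481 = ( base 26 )3HB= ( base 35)20v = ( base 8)4661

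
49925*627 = 31302975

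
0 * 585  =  0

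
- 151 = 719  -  870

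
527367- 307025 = 220342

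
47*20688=972336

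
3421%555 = 91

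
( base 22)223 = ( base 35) T0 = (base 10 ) 1015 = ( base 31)11N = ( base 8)1767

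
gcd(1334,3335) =667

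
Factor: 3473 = 23^1*151^1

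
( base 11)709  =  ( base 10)856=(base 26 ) 16O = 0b1101011000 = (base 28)12G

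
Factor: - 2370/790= -3 = -  3^1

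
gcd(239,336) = 1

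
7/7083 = 7/7083 = 0.00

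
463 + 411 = 874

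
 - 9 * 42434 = - 381906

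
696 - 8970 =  - 8274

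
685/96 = 7 + 13/96 = 7.14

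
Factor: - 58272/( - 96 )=607 = 607^1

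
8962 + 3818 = 12780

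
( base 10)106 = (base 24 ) 4a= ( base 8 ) 152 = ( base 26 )42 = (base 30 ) 3g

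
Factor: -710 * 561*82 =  - 32661420 = - 2^2*3^1*5^1*11^1*17^1*41^1*71^1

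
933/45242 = 933/45242 = 0.02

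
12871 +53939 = 66810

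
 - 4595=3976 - 8571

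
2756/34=81 + 1/17  =  81.06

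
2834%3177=2834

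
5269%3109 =2160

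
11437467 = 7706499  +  3730968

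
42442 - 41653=789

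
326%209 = 117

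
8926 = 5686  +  3240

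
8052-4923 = 3129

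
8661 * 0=0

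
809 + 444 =1253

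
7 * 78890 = 552230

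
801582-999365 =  - 197783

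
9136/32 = 571/2 = 285.50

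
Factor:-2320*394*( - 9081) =8300760480 = 2^5  *  3^2*5^1*29^1*197^1*1009^1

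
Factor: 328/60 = 82/15 = 2^1 * 3^( - 1) * 5^(-1)*41^1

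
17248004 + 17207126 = 34455130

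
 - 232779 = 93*( - 2503) 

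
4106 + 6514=10620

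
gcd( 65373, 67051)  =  1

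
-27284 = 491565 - 518849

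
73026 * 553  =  40383378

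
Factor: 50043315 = 3^1 * 5^1*7^1*476603^1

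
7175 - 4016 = 3159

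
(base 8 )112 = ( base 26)2m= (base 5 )244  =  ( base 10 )74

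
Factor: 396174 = 2^1*3^1*66029^1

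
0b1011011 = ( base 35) 2L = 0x5B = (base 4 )1123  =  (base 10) 91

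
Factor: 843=3^1*281^1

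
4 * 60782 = 243128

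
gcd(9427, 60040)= 1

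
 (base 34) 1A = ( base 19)26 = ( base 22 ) 20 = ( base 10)44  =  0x2C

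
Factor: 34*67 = 2278 = 2^1*17^1*67^1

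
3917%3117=800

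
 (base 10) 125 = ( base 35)3K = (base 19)6B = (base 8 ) 175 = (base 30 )45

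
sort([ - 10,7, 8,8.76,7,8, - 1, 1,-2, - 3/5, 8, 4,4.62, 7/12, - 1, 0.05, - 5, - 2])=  [- 10,-5, - 2, -2, - 1, -1,-3/5,0.05, 7/12,1,4,4.62,7, 7,8, 8,8, 8.76]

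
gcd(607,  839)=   1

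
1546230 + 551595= 2097825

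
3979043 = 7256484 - 3277441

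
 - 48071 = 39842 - 87913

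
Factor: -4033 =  - 37^1* 109^1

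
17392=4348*4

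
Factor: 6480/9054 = 360/503 = 2^3*3^2*5^1*503^( - 1)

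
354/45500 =177/22750 = 0.01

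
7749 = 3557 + 4192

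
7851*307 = 2410257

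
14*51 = 714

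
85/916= 85/916 = 0.09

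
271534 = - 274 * (-991) 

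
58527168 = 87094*672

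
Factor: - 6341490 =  -2^1*3^4 * 5^1*7829^1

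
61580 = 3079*20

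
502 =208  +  294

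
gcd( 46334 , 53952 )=2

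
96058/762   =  126 + 23/381 = 126.06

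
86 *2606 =224116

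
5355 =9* 595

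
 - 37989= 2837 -40826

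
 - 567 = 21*(-27)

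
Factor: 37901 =151^1* 251^1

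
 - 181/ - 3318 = 181/3318 = 0.05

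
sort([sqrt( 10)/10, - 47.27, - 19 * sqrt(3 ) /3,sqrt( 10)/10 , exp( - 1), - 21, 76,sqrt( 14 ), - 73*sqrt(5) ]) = [ - 73 * sqrt( 5), - 47.27, - 21, - 19*sqrt( 3)/3 , sqrt( 10 ) /10 , sqrt (10) /10,exp( - 1), sqrt( 14), 76 ] 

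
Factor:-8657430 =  -2^1*3^1 * 5^1*23^1 * 12547^1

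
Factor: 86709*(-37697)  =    -  3268669173 = - 3^1* 7^1*11^1*23^1* 149^1 * 4129^1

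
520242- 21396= 498846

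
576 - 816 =-240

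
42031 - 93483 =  - 51452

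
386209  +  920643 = 1306852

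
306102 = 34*9003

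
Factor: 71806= 2^1*7^1*23^1*223^1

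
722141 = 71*10171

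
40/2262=20/1131= 0.02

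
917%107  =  61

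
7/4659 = 7/4659 =0.00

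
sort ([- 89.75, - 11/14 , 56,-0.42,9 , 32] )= [ - 89.75, - 11/14 , - 0.42, 9, 32,56]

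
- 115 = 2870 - 2985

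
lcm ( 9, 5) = 45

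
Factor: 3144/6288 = 2^ ( - 1 )  =  1/2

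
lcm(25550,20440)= 102200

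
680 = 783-103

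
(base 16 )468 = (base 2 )10001101000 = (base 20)2g8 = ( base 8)2150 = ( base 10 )1128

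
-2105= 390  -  2495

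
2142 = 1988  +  154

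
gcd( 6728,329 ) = 1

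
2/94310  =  1/47155= 0.00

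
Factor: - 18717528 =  - 2^3*3^1*29^1*26893^1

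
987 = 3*329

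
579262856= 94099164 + 485163692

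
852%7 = 5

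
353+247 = 600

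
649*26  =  16874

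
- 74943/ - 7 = 10706 + 1/7  =  10706.14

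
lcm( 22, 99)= 198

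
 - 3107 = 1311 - 4418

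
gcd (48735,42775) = 5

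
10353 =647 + 9706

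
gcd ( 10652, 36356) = 4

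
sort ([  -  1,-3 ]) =[ - 3, - 1] 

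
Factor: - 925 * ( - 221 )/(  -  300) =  - 2^(  -  2) * 3^( - 1 )*13^1*17^1 *37^1 = - 8177/12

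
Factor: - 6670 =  - 2^1 * 5^1*23^1 * 29^1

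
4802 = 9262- 4460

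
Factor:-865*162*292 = -40917960  =  - 2^3*3^4*5^1*73^1*173^1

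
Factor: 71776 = 2^5*2243^1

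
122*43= 5246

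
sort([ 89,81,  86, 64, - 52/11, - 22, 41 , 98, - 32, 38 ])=[ - 32,-22, - 52/11,  38, 41, 64, 81, 86,89, 98]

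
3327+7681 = 11008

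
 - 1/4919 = -1/4919 = - 0.00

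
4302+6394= 10696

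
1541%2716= 1541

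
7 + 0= 7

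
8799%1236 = 147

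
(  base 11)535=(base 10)643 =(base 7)1606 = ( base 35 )ID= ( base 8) 1203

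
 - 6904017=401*( - 17217 )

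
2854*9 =25686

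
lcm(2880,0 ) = 0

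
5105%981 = 200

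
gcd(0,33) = 33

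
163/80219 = 163/80219 = 0.00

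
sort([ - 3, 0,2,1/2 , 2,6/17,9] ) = [ - 3, 0,  6/17,1/2,2,2,  9 ] 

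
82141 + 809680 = 891821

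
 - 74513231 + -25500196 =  - 100013427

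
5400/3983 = 1+1417/3983  =  1.36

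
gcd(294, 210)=42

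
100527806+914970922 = 1015498728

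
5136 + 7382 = 12518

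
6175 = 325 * 19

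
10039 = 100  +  9939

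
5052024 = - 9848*(- 513 ) 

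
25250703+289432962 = 314683665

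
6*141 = 846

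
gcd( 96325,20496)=1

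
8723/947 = 9 + 200/947 = 9.21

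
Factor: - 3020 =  - 2^2*5^1 * 151^1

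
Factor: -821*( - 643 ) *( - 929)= -643^1*821^1*929^1= -490421887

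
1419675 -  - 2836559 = 4256234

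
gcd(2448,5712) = 816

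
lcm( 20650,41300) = 41300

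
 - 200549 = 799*(  -  251)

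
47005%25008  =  21997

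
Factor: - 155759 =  - 29^1 * 41^1 * 131^1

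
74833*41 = 3068153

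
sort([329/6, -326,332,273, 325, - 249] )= [ - 326, - 249,329/6,273,325, 332]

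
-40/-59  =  40/59 = 0.68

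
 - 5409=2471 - 7880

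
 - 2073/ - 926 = 2073/926 =2.24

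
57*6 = 342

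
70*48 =3360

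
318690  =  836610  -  517920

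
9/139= 9/139=0.06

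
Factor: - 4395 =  - 3^1*5^1*293^1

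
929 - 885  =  44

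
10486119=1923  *5453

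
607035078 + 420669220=1027704298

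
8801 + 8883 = 17684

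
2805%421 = 279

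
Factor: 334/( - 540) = -167/270 = - 2^(- 1) * 3^(  -  3)*5^( - 1)*167^1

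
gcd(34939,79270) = 1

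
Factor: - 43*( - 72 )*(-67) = -207432= - 2^3*3^2*43^1*67^1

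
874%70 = 34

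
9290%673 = 541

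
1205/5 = 241 = 241.00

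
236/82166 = 118/41083 = 0.00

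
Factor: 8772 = 2^2*3^1*17^1*43^1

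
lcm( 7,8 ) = 56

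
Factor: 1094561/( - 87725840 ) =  - 2^( - 4)*5^( - 1)*13^1*269^1*313^1*839^ ( - 1)*1307^( - 1)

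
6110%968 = 302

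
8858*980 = 8680840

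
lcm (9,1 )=9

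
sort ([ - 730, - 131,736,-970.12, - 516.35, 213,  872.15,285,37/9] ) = [ - 970.12,-730, - 516.35, - 131,37/9, 213,285, 736, 872.15 ] 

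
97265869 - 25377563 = 71888306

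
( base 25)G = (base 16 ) 10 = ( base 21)G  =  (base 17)g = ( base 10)16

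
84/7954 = 42/3977 = 0.01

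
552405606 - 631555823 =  -79150217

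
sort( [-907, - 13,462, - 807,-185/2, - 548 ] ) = [ - 907, - 807, - 548 , - 185/2,  -  13,  462]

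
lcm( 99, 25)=2475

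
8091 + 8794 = 16885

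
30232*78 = 2358096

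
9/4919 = 9/4919=0.00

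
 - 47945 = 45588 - 93533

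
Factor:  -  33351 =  - 3^1*11117^1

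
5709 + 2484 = 8193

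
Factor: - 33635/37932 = -2^( - 2) * 3^(-1) * 5^1*7^1* 29^(-1 ) * 31^2 *109^( - 1) 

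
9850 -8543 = 1307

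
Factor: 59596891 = 1801^1 *33091^1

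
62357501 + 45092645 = 107450146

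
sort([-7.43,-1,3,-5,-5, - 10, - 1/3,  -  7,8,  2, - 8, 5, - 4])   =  [-10,-8  , -7.43,-7  ,-5,-5, - 4, - 1, - 1/3, 2,3, 5, 8 ]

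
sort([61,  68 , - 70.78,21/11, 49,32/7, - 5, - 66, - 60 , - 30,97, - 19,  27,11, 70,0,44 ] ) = [ - 70.78, - 66, - 60, - 30, - 19 ,  -  5,0,21/11,32/7,11,27,44,49, 61,68,70, 97]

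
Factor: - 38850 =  - 2^1*3^1*5^2*7^1*37^1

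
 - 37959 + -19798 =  - 57757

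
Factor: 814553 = 229^1*3557^1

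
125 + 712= 837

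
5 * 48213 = 241065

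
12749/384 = 12749/384  =  33.20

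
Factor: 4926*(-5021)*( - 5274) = 130444194204 =2^2*3^3*293^1* 821^1*5021^1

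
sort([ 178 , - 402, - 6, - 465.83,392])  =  [ - 465.83 , - 402 , - 6, 178 , 392 ] 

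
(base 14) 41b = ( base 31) Q3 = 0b1100101001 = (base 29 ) rq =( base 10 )809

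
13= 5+8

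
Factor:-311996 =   -  2^2*77999^1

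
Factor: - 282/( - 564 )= 2^(-1 ) =1/2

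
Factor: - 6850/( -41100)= 2^( - 1 )*3^( - 1 ) = 1/6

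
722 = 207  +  515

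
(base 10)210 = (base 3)21210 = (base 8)322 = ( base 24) 8i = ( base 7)420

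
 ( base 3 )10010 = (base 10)84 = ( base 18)4c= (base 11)77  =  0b1010100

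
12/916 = 3/229 = 0.01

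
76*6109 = 464284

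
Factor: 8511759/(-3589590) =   -  2837253/1196530 = - 2^( - 1 )*3^1*5^(-1)*311^1*3041^1*119653^(-1)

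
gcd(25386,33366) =6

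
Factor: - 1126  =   - 2^1*563^1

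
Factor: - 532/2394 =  - 2^1*3^(-2)=-  2/9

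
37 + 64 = 101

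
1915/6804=1915/6804 = 0.28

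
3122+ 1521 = 4643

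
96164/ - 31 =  - 3103 + 29/31 =-3102.06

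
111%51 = 9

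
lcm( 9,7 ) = 63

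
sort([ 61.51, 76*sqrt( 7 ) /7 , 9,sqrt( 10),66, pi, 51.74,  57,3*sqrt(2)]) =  [ pi,sqrt( 10 ),3*sqrt ( 2 ),9, 76 *sqrt( 7 )/7, 51.74,  57,61.51, 66 ]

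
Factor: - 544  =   - 2^5*17^1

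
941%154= 17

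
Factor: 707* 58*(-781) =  - 32025686 = - 2^1*7^1*11^1 *29^1* 71^1*101^1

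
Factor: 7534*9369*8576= 2^8*3^3*67^1*347^1*3767^1 = 605345930496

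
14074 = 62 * 227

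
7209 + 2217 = 9426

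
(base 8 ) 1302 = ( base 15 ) 321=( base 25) 136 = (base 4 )23002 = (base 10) 706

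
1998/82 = 24 + 15/41 = 24.37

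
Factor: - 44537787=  - 3^2*7^1*107^1*6607^1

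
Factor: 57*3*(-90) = -2^1*3^4*5^1 * 19^1 = - 15390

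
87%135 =87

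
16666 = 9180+7486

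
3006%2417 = 589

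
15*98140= 1472100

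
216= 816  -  600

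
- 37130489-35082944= -72213433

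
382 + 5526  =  5908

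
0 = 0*7883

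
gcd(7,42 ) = 7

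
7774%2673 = 2428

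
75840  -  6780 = 69060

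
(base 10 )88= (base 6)224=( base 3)10021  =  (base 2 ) 1011000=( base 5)323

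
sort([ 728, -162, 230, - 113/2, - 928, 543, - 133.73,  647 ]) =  [ - 928, - 162,- 133.73,-113/2, 230,  543,647 , 728 ]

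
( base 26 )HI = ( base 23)k0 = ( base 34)di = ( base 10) 460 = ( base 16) 1cc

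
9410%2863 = 821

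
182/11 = 16  +  6/11 = 16.55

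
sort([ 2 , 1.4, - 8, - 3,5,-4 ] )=[ - 8, - 4,-3,1.4,  2, 5 ]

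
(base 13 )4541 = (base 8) 22726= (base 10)9686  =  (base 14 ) 375C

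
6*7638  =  45828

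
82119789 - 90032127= - 7912338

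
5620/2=2810 = 2810.00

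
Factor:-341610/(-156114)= 3^( - 2)*5^1 * 7^( - 2)*193^1 = 965/441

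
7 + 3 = 10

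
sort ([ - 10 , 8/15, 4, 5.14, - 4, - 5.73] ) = [ - 10,  -  5.73,- 4,8/15, 4,5.14]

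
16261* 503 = 8179283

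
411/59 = 6 + 57/59 = 6.97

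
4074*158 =643692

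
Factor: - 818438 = -2^1*29^1*103^1*137^1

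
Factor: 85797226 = 2^1*1129^1*37997^1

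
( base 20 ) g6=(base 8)506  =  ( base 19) h3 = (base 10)326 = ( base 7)644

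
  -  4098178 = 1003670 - 5101848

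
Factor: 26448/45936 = 19/33 = 3^(  -  1 )*11^( - 1 )*19^1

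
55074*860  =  47363640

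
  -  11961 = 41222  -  53183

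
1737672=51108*34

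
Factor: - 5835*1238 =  - 7223730 = - 2^1*3^1*5^1*389^1*619^1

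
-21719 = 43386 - 65105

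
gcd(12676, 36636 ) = 4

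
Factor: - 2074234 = - 2^1*43^1*89^1*271^1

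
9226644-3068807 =6157837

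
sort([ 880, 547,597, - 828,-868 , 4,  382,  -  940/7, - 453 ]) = [ - 868 , - 828, - 453,-940/7,4,382 , 547,597,880 ]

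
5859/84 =69  +  3/4 = 69.75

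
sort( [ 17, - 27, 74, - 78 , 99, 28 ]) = [ - 78, -27 , 17 , 28,  74,99]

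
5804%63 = 8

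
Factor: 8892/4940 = 3^2*5^( - 1 ) = 9/5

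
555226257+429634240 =984860497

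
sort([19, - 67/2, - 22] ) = [ - 67/2,-22,19] 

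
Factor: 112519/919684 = 2^( - 2)*11^1*43^(  -  1) * 53^1 * 193^1*5347^( - 1) 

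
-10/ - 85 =2/17 = 0.12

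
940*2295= 2157300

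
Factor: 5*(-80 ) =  - 2^4*5^2  =  - 400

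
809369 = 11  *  73579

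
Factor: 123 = 3^1*41^1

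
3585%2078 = 1507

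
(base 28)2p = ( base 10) 81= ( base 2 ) 1010001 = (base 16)51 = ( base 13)63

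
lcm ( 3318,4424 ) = 13272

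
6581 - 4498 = 2083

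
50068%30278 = 19790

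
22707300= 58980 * 385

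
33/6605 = 33/6605 = 0.00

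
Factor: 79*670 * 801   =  42396930 = 2^1*3^2*5^1*67^1*79^1 * 89^1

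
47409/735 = 64+ 123/245= 64.50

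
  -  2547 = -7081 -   -  4534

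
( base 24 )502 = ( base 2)101101000010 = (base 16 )B42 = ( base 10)2882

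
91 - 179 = - 88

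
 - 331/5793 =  - 1 + 5462/5793 = - 0.06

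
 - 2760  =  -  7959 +5199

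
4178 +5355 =9533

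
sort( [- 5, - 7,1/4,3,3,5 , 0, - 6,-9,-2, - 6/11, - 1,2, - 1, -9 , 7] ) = [ - 9, - 9, - 7 , - 6, - 5,-2 ,-1, - 1, - 6/11,0,1/4,  2,3,3, 5,7]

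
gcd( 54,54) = 54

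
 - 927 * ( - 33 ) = 30591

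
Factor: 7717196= 2^2 * 257^1 * 7507^1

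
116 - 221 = - 105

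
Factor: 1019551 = 13^1*78427^1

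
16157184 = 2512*6432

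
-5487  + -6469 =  - 11956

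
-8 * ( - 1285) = 10280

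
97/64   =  97/64= 1.52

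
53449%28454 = 24995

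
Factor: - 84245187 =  - 3^1*13^1*2160133^1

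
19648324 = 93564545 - 73916221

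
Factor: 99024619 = 163^1*353^1*1721^1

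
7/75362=1/10766 = 0.00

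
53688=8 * 6711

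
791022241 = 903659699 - 112637458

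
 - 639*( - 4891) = 3125349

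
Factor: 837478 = 2^1*418739^1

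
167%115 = 52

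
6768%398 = 2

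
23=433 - 410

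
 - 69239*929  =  -64323031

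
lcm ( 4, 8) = 8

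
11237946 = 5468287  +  5769659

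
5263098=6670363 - 1407265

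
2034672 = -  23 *( - 88464) 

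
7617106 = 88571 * 86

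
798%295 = 208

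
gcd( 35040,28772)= 4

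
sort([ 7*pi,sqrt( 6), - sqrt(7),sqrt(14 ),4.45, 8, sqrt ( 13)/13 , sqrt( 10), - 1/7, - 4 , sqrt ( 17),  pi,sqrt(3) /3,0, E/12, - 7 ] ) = [ - 7, - 4,-sqrt(7), - 1/7,0,E/12, sqrt( 13)/13,sqrt(3) /3,sqrt(6 ),pi,sqrt( 10),sqrt (14 ),sqrt(17 ),  4.45,8, 7*pi] 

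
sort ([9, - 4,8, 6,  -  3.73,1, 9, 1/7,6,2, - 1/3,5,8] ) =[- 4, - 3.73, - 1/3,  1/7,1, 2,5, 6, 6, 8 , 8,9,9 ]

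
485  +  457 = 942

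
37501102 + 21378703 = 58879805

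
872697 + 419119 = 1291816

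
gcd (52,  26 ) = 26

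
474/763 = 474/763 = 0.62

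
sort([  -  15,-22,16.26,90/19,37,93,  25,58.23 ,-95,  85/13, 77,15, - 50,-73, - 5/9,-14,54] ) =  [ - 95, - 73, - 50, - 22, - 15,-14, - 5/9,90/19,85/13,15 , 16.26,25, 37,54,58.23 , 77, 93 ]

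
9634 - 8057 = 1577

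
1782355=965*1847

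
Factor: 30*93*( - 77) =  - 2^1 * 3^2*5^1*7^1*11^1*31^1 = - 214830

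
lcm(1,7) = 7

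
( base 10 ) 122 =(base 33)3n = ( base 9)145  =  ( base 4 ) 1322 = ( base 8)172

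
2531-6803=  -  4272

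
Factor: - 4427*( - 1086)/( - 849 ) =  - 2^1*19^1 * 181^1*233^1 * 283^ (  -  1) = - 1602574/283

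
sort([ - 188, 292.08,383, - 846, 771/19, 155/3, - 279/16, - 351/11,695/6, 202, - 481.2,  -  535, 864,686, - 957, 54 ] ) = [  -  957, - 846,- 535,-481.2,  -  188, - 351/11, - 279/16,771/19,155/3, 54,695/6, 202 , 292.08, 383, 686,864 ] 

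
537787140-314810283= 222976857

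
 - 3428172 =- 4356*787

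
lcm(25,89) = 2225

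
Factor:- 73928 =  - 2^3*9241^1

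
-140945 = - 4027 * 35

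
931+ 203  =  1134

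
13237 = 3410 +9827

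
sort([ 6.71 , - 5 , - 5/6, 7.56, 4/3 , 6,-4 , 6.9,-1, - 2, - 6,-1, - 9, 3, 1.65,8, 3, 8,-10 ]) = [ - 10,-9, - 6, - 5 , - 4, - 2,- 1, - 1, - 5/6, 4/3,1.65,3, 3,6, 6.71,6.9, 7.56,8,8]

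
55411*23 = 1274453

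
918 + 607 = 1525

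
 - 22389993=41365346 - 63755339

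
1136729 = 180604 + 956125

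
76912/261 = 294+ 178/261 = 294.68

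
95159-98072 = - 2913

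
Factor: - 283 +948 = 5^1*7^1*19^1 = 665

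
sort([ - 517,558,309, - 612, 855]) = [ - 612 , - 517, 309, 558,  855]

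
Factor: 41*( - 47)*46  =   - 2^1*23^1*41^1 * 47^1 = - 88642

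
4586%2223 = 140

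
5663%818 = 755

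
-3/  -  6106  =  3/6106 = 0.00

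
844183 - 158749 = 685434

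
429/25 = 17 + 4/25 =17.16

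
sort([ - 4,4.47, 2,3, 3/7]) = [ - 4, 3/7, 2, 3,4.47 ] 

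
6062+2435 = 8497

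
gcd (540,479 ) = 1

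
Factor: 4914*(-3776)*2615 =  - 2^7*3^3*5^1*7^1*13^1*59^1*523^1 = - 48522015360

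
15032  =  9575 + 5457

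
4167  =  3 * 1389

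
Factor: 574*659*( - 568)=-2^4 * 7^1*41^1*71^1*659^1 = - 214855088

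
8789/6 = 8789/6 =1464.83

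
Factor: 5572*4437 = 2^2*3^2*7^1*17^1 * 29^1* 199^1 = 24722964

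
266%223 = 43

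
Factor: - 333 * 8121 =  - 2704293 = - 3^3*37^1*2707^1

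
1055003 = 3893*271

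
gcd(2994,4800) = 6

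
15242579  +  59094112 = 74336691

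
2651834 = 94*28211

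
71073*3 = 213219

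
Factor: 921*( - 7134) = -2^1*3^2*29^1*41^1*307^1 = - 6570414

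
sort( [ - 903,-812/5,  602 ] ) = [ - 903, - 812/5, 602]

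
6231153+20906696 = 27137849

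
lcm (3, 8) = 24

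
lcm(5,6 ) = 30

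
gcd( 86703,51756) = 3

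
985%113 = 81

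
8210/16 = 4105/8=513.12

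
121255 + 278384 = 399639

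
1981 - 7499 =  - 5518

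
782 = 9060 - 8278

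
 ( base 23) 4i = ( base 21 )55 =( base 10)110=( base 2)1101110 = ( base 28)3q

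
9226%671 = 503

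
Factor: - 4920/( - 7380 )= 2/3 = 2^1*3^( - 1) 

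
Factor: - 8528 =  - 2^4*13^1*41^1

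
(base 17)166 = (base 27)ej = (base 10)397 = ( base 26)f7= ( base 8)615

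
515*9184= 4729760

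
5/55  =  1/11 = 0.09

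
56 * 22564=1263584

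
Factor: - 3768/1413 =  -  8/3 = - 2^3*3^( - 1) 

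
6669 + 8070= 14739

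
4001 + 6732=10733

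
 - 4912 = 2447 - 7359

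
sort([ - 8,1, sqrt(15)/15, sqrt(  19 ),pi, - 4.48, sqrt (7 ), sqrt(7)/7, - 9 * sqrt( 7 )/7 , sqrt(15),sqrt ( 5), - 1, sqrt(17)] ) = [ - 8, - 4.48, - 9*sqrt( 7 )/7 , - 1,sqrt( 15)/15,  sqrt(7 ) /7, 1 , sqrt( 5),sqrt(7),pi,sqrt( 15 ), sqrt(17), sqrt (19 )]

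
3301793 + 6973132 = 10274925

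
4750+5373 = 10123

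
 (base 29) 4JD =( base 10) 3928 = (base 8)7530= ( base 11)2A51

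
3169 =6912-3743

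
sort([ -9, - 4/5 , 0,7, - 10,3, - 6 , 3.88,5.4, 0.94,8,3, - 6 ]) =[ - 10,-9 , - 6, - 6,-4/5,  0,0.94, 3,3,3.88,5.4, 7,8] 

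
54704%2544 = 1280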